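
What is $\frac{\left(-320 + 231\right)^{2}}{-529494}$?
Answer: $- \frac{7921}{529494} \approx -0.01496$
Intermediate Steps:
$\frac{\left(-320 + 231\right)^{2}}{-529494} = \left(-89\right)^{2} \left(- \frac{1}{529494}\right) = 7921 \left(- \frac{1}{529494}\right) = - \frac{7921}{529494}$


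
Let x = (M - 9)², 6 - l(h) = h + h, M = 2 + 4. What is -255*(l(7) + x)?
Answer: -255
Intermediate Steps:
M = 6
l(h) = 6 - 2*h (l(h) = 6 - (h + h) = 6 - 2*h)
x = 9 (x = (6 - 9)² = (-3)² = 9)
-255*(l(7) + x) = -255*((6 - 2*7) + 9) = -255*((6 - 14) + 9) = -255*(-8 + 9) = -255*1 = -255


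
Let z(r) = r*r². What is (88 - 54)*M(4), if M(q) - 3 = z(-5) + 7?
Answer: -3910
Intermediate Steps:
z(r) = r³
M(q) = -115 (M(q) = 3 + ((-5)³ + 7) = 3 + (-125 + 7) = 3 - 118 = -115)
(88 - 54)*M(4) = (88 - 54)*(-115) = 34*(-115) = -3910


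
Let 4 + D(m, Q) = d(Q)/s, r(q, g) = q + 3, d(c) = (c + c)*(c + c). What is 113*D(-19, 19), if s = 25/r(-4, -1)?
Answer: -174472/25 ≈ -6978.9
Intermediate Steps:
d(c) = 4*c² (d(c) = (2*c)*(2*c) = 4*c²)
r(q, g) = 3 + q
s = -25 (s = 25/(3 - 4) = 25/(-1) = 25*(-1) = -25)
D(m, Q) = -4 - 4*Q²/25 (D(m, Q) = -4 + (4*Q²)/(-25) = -4 + (4*Q²)*(-1/25) = -4 - 4*Q²/25)
113*D(-19, 19) = 113*(-4 - 4/25*19²) = 113*(-4 - 4/25*361) = 113*(-4 - 1444/25) = 113*(-1544/25) = -174472/25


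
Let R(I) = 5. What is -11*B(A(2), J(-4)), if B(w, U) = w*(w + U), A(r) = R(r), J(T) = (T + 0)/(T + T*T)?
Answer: -770/3 ≈ -256.67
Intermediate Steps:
J(T) = T/(T + T**2)
A(r) = 5
B(w, U) = w*(U + w)
-11*B(A(2), J(-4)) = -55*(1/(1 - 4) + 5) = -55*(1/(-3) + 5) = -55*(-1/3 + 5) = -55*14/3 = -11*70/3 = -770/3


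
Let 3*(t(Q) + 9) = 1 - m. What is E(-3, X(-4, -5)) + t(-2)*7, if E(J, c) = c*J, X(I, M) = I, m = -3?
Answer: -125/3 ≈ -41.667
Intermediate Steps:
E(J, c) = J*c
t(Q) = -23/3 (t(Q) = -9 + (1 - 1*(-3))/3 = -9 + (1 + 3)/3 = -9 + (⅓)*4 = -9 + 4/3 = -23/3)
E(-3, X(-4, -5)) + t(-2)*7 = -3*(-4) - 23/3*7 = 12 - 161/3 = -125/3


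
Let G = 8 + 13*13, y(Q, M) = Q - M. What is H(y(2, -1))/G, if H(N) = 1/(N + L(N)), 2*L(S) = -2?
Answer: 1/354 ≈ 0.0028249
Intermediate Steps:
L(S) = -1 (L(S) = (1/2)*(-2) = -1)
H(N) = 1/(-1 + N) (H(N) = 1/(N - 1) = 1/(-1 + N))
G = 177 (G = 8 + 169 = 177)
H(y(2, -1))/G = 1/((-1 + (2 - 1*(-1)))*177) = (1/177)/(-1 + (2 + 1)) = (1/177)/(-1 + 3) = (1/177)/2 = (1/2)*(1/177) = 1/354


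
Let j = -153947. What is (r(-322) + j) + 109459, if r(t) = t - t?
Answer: -44488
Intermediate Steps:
r(t) = 0
(r(-322) + j) + 109459 = (0 - 153947) + 109459 = -153947 + 109459 = -44488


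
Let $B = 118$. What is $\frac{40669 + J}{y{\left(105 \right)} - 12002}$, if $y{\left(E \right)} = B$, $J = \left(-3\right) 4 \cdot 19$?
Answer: $- \frac{40441}{11884} \approx -3.403$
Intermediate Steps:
$J = -228$ ($J = \left(-12\right) 19 = -228$)
$y{\left(E \right)} = 118$
$\frac{40669 + J}{y{\left(105 \right)} - 12002} = \frac{40669 - 228}{118 - 12002} = \frac{40441}{-11884} = 40441 \left(- \frac{1}{11884}\right) = - \frac{40441}{11884}$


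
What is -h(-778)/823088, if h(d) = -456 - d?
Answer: -23/58792 ≈ -0.00039121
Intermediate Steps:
-h(-778)/823088 = -(-456 - 1*(-778))/823088 = -(-456 + 778)/823088 = -322/823088 = -1*23/58792 = -23/58792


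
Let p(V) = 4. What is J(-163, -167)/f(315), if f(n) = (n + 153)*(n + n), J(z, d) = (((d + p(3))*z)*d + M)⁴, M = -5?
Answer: 48448316477586453472588832/36855 ≈ 1.3146e+21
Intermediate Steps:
J(z, d) = (-5 + d*z*(4 + d))⁴ (J(z, d) = (((d + 4)*z)*d - 5)⁴ = (((4 + d)*z)*d - 5)⁴ = ((z*(4 + d))*d - 5)⁴ = (d*z*(4 + d) - 5)⁴ = (-5 + d*z*(4 + d))⁴)
f(n) = 2*n*(153 + n) (f(n) = (153 + n)*(2*n) = 2*n*(153 + n))
J(-163, -167)/f(315) = (-5 - 163*(-167)² + 4*(-167)*(-163))⁴/((2*315*(153 + 315))) = (-5 - 163*27889 + 108884)⁴/((2*315*468)) = (-5 - 4545907 + 108884)⁴/294840 = (-4437028)⁴*(1/294840) = 387586531820691627780710656*(1/294840) = 48448316477586453472588832/36855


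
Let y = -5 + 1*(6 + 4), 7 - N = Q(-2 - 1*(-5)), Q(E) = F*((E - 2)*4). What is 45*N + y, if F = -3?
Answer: 860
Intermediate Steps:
Q(E) = 24 - 12*E (Q(E) = -3*(E - 2)*4 = -3*(-2 + E)*4 = -3*(-8 + 4*E) = 24 - 12*E)
N = 19 (N = 7 - (24 - 12*(-2 - 1*(-5))) = 7 - (24 - 12*(-2 + 5)) = 7 - (24 - 12*3) = 7 - (24 - 36) = 7 - 1*(-12) = 7 + 12 = 19)
y = 5 (y = -5 + 1*10 = -5 + 10 = 5)
45*N + y = 45*19 + 5 = 855 + 5 = 860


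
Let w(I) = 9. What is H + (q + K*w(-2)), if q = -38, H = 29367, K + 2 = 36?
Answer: 29635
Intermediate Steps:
K = 34 (K = -2 + 36 = 34)
H + (q + K*w(-2)) = 29367 + (-38 + 34*9) = 29367 + (-38 + 306) = 29367 + 268 = 29635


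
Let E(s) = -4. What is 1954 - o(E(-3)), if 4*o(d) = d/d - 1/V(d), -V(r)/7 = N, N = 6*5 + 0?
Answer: 1641149/840 ≈ 1953.7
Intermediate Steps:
N = 30 (N = 30 + 0 = 30)
V(r) = -210 (V(r) = -7*30 = -210)
o(d) = 211/840 (o(d) = (d/d - 1/(-210))/4 = (1 - 1*(-1/210))/4 = (1 + 1/210)/4 = (1/4)*(211/210) = 211/840)
1954 - o(E(-3)) = 1954 - 1*211/840 = 1954 - 211/840 = 1641149/840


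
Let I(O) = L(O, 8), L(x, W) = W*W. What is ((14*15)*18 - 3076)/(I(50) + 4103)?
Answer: 704/4167 ≈ 0.16895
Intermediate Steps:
L(x, W) = W²
I(O) = 64 (I(O) = 8² = 64)
((14*15)*18 - 3076)/(I(50) + 4103) = ((14*15)*18 - 3076)/(64 + 4103) = (210*18 - 3076)/4167 = (3780 - 3076)*(1/4167) = 704*(1/4167) = 704/4167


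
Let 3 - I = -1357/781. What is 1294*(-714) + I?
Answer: -721574696/781 ≈ -9.2391e+5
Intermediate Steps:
I = 3700/781 (I = 3 - (-1357)/781 = 3 - 1*(-1357/781) = 3 + 1357/781 = 3700/781 ≈ 4.7375)
1294*(-714) + I = 1294*(-714) + 3700/781 = -923916 + 3700/781 = -721574696/781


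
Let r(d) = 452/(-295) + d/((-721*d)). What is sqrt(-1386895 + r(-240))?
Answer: 2*I*sqrt(15685509595475335)/212695 ≈ 1177.7*I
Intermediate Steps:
r(d) = -326187/212695 (r(d) = 452*(-1/295) + d*(-1/(721*d)) = -452/295 - 1/721 = -326187/212695)
sqrt(-1386895 + r(-240)) = sqrt(-1386895 - 326187/212695) = sqrt(-294985958212/212695) = 2*I*sqrt(15685509595475335)/212695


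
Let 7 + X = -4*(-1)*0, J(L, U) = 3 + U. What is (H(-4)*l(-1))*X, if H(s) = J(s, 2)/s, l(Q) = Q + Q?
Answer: -35/2 ≈ -17.500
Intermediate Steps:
l(Q) = 2*Q
H(s) = 5/s (H(s) = (3 + 2)/s = 5/s)
X = -7 (X = -7 - 4*(-1)*0 = -7 - 1*(-4)*0 = -7 + 4*0 = -7 + 0 = -7)
(H(-4)*l(-1))*X = ((5/(-4))*(2*(-1)))*(-7) = ((5*(-¼))*(-2))*(-7) = -5/4*(-2)*(-7) = (5/2)*(-7) = -35/2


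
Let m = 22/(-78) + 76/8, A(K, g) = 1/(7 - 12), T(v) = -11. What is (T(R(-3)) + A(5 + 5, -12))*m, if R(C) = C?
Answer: -20132/195 ≈ -103.24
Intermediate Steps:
A(K, g) = -⅕ (A(K, g) = 1/(-5) = -⅕)
m = 719/78 (m = 22*(-1/78) + 76*(⅛) = -11/39 + 19/2 = 719/78 ≈ 9.2179)
(T(R(-3)) + A(5 + 5, -12))*m = (-11 - ⅕)*(719/78) = -56/5*719/78 = -20132/195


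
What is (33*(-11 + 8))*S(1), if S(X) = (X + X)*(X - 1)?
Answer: 0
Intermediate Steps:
S(X) = 2*X*(-1 + X) (S(X) = (2*X)*(-1 + X) = 2*X*(-1 + X))
(33*(-11 + 8))*S(1) = (33*(-11 + 8))*(2*1*(-1 + 1)) = (33*(-3))*(2*1*0) = -99*0 = 0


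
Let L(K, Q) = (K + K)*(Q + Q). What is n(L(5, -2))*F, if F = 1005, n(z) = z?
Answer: -40200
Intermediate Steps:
L(K, Q) = 4*K*Q (L(K, Q) = (2*K)*(2*Q) = 4*K*Q)
n(L(5, -2))*F = (4*5*(-2))*1005 = -40*1005 = -40200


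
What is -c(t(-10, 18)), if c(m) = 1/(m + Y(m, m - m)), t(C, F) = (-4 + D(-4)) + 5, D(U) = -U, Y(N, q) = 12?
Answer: -1/17 ≈ -0.058824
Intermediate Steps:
t(C, F) = 5 (t(C, F) = (-4 - 1*(-4)) + 5 = (-4 + 4) + 5 = 0 + 5 = 5)
c(m) = 1/(12 + m) (c(m) = 1/(m + 12) = 1/(12 + m))
-c(t(-10, 18)) = -1/(12 + 5) = -1/17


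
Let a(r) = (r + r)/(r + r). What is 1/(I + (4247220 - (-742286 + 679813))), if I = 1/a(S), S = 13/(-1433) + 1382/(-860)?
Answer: 1/4309694 ≈ 2.3204e-7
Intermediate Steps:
S = -995793/616190 (S = 13*(-1/1433) + 1382*(-1/860) = -13/1433 - 691/430 = -995793/616190 ≈ -1.6160)
a(r) = 1 (a(r) = (2*r)/((2*r)) = (2*r)*(1/(2*r)) = 1)
I = 1 (I = 1/1 = 1)
1/(I + (4247220 - (-742286 + 679813))) = 1/(1 + (4247220 - (-742286 + 679813))) = 1/(1 + (4247220 - 1*(-62473))) = 1/(1 + (4247220 + 62473)) = 1/(1 + 4309693) = 1/4309694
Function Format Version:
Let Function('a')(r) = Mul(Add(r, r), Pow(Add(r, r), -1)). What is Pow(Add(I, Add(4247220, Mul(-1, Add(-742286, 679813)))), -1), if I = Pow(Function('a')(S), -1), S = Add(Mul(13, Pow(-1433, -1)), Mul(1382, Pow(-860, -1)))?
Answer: Rational(1, 4309694) ≈ 2.3204e-7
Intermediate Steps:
S = Rational(-995793, 616190) (S = Add(Mul(13, Rational(-1, 1433)), Mul(1382, Rational(-1, 860))) = Add(Rational(-13, 1433), Rational(-691, 430)) = Rational(-995793, 616190) ≈ -1.6160)
Function('a')(r) = 1 (Function('a')(r) = Mul(Mul(2, r), Pow(Mul(2, r), -1)) = Mul(Mul(2, r), Mul(Rational(1, 2), Pow(r, -1))) = 1)
I = 1 (I = Pow(1, -1) = 1)
Pow(Add(I, Add(4247220, Mul(-1, Add(-742286, 679813)))), -1) = Pow(Add(1, Add(4247220, Mul(-1, Add(-742286, 679813)))), -1) = Pow(Add(1, Add(4247220, Mul(-1, -62473))), -1) = Pow(Add(1, Add(4247220, 62473)), -1) = Pow(Add(1, 4309693), -1) = Pow(4309694, -1) = Rational(1, 4309694)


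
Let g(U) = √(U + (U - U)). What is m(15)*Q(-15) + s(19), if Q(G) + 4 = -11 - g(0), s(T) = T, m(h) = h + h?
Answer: -431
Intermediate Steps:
m(h) = 2*h
g(U) = √U (g(U) = √(U + 0) = √U)
Q(G) = -15 (Q(G) = -4 + (-11 - √0) = -4 + (-11 - 1*0) = -4 + (-11 + 0) = -4 - 11 = -15)
m(15)*Q(-15) + s(19) = (2*15)*(-15) + 19 = 30*(-15) + 19 = -450 + 19 = -431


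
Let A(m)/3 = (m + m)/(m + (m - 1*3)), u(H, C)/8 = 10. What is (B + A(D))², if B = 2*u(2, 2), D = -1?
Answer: 649636/25 ≈ 25985.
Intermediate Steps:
u(H, C) = 80 (u(H, C) = 8*10 = 80)
A(m) = 6*m/(-3 + 2*m) (A(m) = 3*((m + m)/(m + (m - 1*3))) = 3*((2*m)/(m + (m - 3))) = 3*((2*m)/(m + (-3 + m))) = 3*((2*m)/(-3 + 2*m)) = 3*(2*m/(-3 + 2*m)) = 6*m/(-3 + 2*m))
B = 160 (B = 2*80 = 160)
(B + A(D))² = (160 + 6*(-1)/(-3 + 2*(-1)))² = (160 + 6*(-1)/(-3 - 2))² = (160 + 6*(-1)/(-5))² = (160 + 6*(-1)*(-⅕))² = (160 + 6/5)² = (806/5)² = 649636/25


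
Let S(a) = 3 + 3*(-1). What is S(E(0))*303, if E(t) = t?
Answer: 0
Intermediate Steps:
S(a) = 0 (S(a) = 3 - 3 = 0)
S(E(0))*303 = 0*303 = 0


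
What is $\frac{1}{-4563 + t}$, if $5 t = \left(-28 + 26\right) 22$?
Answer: $- \frac{5}{22859} \approx -0.00021873$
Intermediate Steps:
$t = - \frac{44}{5}$ ($t = \frac{\left(-28 + 26\right) 22}{5} = \frac{\left(-2\right) 22}{5} = \frac{1}{5} \left(-44\right) = - \frac{44}{5} \approx -8.8$)
$\frac{1}{-4563 + t} = \frac{1}{-4563 - \frac{44}{5}} = \frac{1}{- \frac{22859}{5}} = - \frac{5}{22859}$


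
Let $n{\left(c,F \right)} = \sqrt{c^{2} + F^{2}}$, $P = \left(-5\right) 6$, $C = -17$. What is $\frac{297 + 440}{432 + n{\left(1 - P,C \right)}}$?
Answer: $\frac{159192}{92687} - \frac{18425 \sqrt{2}}{185374} \approx 1.577$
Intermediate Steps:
$P = -30$
$n{\left(c,F \right)} = \sqrt{F^{2} + c^{2}}$
$\frac{297 + 440}{432 + n{\left(1 - P,C \right)}} = \frac{297 + 440}{432 + \sqrt{\left(-17\right)^{2} + \left(1 - -30\right)^{2}}} = \frac{737}{432 + \sqrt{289 + \left(1 + 30\right)^{2}}} = \frac{737}{432 + \sqrt{289 + 31^{2}}} = \frac{737}{432 + \sqrt{289 + 961}} = \frac{737}{432 + \sqrt{1250}} = \frac{737}{432 + 25 \sqrt{2}}$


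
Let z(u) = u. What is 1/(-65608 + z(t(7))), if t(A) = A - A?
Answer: -1/65608 ≈ -1.5242e-5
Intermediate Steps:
t(A) = 0
1/(-65608 + z(t(7))) = 1/(-65608 + 0) = 1/(-65608) = -1/65608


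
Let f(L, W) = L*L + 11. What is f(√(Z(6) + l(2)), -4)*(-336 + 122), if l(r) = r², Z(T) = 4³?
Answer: -16906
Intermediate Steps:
Z(T) = 64
f(L, W) = 11 + L² (f(L, W) = L² + 11 = 11 + L²)
f(√(Z(6) + l(2)), -4)*(-336 + 122) = (11 + (√(64 + 2²))²)*(-336 + 122) = (11 + (√(64 + 4))²)*(-214) = (11 + (√68)²)*(-214) = (11 + (2*√17)²)*(-214) = (11 + 68)*(-214) = 79*(-214) = -16906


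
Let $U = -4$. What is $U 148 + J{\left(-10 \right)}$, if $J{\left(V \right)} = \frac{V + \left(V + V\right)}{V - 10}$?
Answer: $- \frac{1181}{2} \approx -590.5$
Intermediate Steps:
$J{\left(V \right)} = \frac{3 V}{-10 + V}$ ($J{\left(V \right)} = \frac{V + 2 V}{-10 + V} = \frac{3 V}{-10 + V}$)
$U 148 + J{\left(-10 \right)} = \left(-4\right) 148 + 3 \left(-10\right) \frac{1}{-10 - 10} = -592 + 3 \left(-10\right) \frac{1}{-20} = -592 + 3 \left(-10\right) \left(- \frac{1}{20}\right) = -592 + \frac{3}{2} = - \frac{1181}{2}$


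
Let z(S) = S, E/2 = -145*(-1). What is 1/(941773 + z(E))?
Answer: 1/942063 ≈ 1.0615e-6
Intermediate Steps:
E = 290 (E = 2*(-145*(-1)) = 2*145 = 290)
1/(941773 + z(E)) = 1/(941773 + 290) = 1/942063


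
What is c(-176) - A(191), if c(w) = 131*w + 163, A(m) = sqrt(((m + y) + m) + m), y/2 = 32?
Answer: -22893 - 7*sqrt(13) ≈ -22918.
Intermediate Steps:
y = 64 (y = 2*32 = 64)
A(m) = sqrt(64 + 3*m) (A(m) = sqrt(((m + 64) + m) + m) = sqrt(((64 + m) + m) + m) = sqrt((64 + 2*m) + m) = sqrt(64 + 3*m))
c(w) = 163 + 131*w
c(-176) - A(191) = (163 + 131*(-176)) - sqrt(64 + 3*191) = (163 - 23056) - sqrt(64 + 573) = -22893 - sqrt(637) = -22893 - 7*sqrt(13)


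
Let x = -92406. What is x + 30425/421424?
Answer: -38942075719/421424 ≈ -92406.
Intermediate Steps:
x + 30425/421424 = -92406 + 30425/421424 = -38942075719/421424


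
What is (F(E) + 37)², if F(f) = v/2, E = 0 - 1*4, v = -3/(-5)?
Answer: 139129/100 ≈ 1391.3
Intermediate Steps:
v = ⅗ (v = -3*(-⅕) = ⅗ ≈ 0.60000)
E = -4 (E = 0 - 4 = -4)
F(f) = 3/10 (F(f) = (⅗)/2 = (⅗)*(½) = 3/10)
(F(E) + 37)² = (3/10 + 37)² = (373/10)² = 139129/100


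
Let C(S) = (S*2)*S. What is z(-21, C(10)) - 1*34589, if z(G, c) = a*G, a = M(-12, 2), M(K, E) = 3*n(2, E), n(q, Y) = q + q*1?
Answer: -34841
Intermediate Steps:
C(S) = 2*S**2 (C(S) = (2*S)*S = 2*S**2)
n(q, Y) = 2*q (n(q, Y) = q + q = 2*q)
M(K, E) = 12 (M(K, E) = 3*(2*2) = 3*4 = 12)
a = 12
z(G, c) = 12*G
z(-21, C(10)) - 1*34589 = 12*(-21) - 1*34589 = -252 - 34589 = -34841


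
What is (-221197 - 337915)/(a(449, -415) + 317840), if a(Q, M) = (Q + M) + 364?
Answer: -279556/159119 ≈ -1.7569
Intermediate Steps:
a(Q, M) = 364 + M + Q (a(Q, M) = (M + Q) + 364 = 364 + M + Q)
(-221197 - 337915)/(a(449, -415) + 317840) = (-221197 - 337915)/((364 - 415 + 449) + 317840) = -559112/(398 + 317840) = -559112/318238 = -559112*1/318238 = -279556/159119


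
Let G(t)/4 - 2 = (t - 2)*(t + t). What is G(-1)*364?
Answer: 11648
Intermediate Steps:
G(t) = 8 + 8*t*(-2 + t) (G(t) = 8 + 4*((t - 2)*(t + t)) = 8 + 4*((-2 + t)*(2*t)) = 8 + 4*(2*t*(-2 + t)) = 8 + 8*t*(-2 + t))
G(-1)*364 = (8 - 16*(-1) + 8*(-1)²)*364 = (8 + 16 + 8*1)*364 = (8 + 16 + 8)*364 = 32*364 = 11648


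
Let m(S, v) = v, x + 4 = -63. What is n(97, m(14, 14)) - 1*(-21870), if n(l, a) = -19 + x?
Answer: 21784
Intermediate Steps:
x = -67 (x = -4 - 63 = -67)
n(l, a) = -86 (n(l, a) = -19 - 67 = -86)
n(97, m(14, 14)) - 1*(-21870) = -86 - 1*(-21870) = -86 + 21870 = 21784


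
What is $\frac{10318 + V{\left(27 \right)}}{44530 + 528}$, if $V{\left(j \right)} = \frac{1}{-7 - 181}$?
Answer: $\frac{1939783}{8470904} \approx 0.22899$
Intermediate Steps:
$V{\left(j \right)} = - \frac{1}{188}$ ($V{\left(j \right)} = \frac{1}{-188} = - \frac{1}{188}$)
$\frac{10318 + V{\left(27 \right)}}{44530 + 528} = \frac{10318 - \frac{1}{188}}{44530 + 528} = \frac{1939783}{188 \cdot 45058} = \frac{1939783}{188} \cdot \frac{1}{45058} = \frac{1939783}{8470904}$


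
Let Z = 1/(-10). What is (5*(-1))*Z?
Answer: ½ ≈ 0.50000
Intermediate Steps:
Z = -⅒ ≈ -0.10000
(5*(-1))*Z = (5*(-1))*(-⅒) = -5*(-⅒) = ½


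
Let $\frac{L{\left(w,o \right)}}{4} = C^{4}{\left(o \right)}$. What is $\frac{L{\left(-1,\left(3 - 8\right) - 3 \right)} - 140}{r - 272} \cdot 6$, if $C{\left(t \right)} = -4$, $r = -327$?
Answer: $- \frac{5304}{599} \approx -8.8548$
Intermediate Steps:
$L{\left(w,o \right)} = 1024$ ($L{\left(w,o \right)} = 4 \left(-4\right)^{4} = 4 \cdot 256 = 1024$)
$\frac{L{\left(-1,\left(3 - 8\right) - 3 \right)} - 140}{r - 272} \cdot 6 = \frac{1024 - 140}{-327 - 272} \cdot 6 = \frac{884}{-599} \cdot 6 = 884 \left(- \frac{1}{599}\right) 6 = \left(- \frac{884}{599}\right) 6 = - \frac{5304}{599}$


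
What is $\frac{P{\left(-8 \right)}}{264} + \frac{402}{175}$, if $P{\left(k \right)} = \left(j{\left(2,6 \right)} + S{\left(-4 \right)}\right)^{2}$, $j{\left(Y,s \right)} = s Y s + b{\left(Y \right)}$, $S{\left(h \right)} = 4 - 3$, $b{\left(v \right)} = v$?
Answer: $\frac{363501}{15400} \approx 23.604$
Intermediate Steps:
$S{\left(h \right)} = 1$ ($S{\left(h \right)} = 4 - 3 = 1$)
$j{\left(Y,s \right)} = Y + Y s^{2}$ ($j{\left(Y,s \right)} = s Y s + Y = Y s s + Y = Y s^{2} + Y = Y + Y s^{2}$)
$P{\left(k \right)} = 5625$ ($P{\left(k \right)} = \left(2 \left(1 + 6^{2}\right) + 1\right)^{2} = \left(2 \left(1 + 36\right) + 1\right)^{2} = \left(2 \cdot 37 + 1\right)^{2} = \left(74 + 1\right)^{2} = 75^{2} = 5625$)
$\frac{P{\left(-8 \right)}}{264} + \frac{402}{175} = \frac{5625}{264} + \frac{402}{175} = 5625 \cdot \frac{1}{264} + 402 \cdot \frac{1}{175} = \frac{1875}{88} + \frac{402}{175} = \frac{363501}{15400}$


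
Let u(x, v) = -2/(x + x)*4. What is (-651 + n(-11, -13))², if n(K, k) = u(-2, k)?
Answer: 421201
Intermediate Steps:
u(x, v) = -4/x (u(x, v) = -2*1/(2*x)*4 = -1/x*4 = -4/x)
n(K, k) = 2 (n(K, k) = -4/(-2) = -4*(-½) = 2)
(-651 + n(-11, -13))² = (-651 + 2)² = (-649)² = 421201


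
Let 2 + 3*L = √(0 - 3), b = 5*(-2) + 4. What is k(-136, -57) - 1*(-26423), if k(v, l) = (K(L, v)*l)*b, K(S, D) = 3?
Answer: 27449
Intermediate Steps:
b = -6 (b = -10 + 4 = -6)
L = -⅔ + I*√3/3 (L = -⅔ + √(0 - 3)/3 = -⅔ + √(-3)/3 = -⅔ + (I*√3)/3 = -⅔ + I*√3/3 ≈ -0.66667 + 0.57735*I)
k(v, l) = -18*l (k(v, l) = (3*l)*(-6) = -18*l)
k(-136, -57) - 1*(-26423) = -18*(-57) - 1*(-26423) = 1026 + 26423 = 27449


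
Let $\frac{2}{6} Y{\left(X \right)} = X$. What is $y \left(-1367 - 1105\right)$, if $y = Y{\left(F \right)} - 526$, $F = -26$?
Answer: $1493088$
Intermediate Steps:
$Y{\left(X \right)} = 3 X$
$y = -604$ ($y = 3 \left(-26\right) - 526 = -78 - 526 = -604$)
$y \left(-1367 - 1105\right) = - 604 \left(-1367 - 1105\right) = \left(-604\right) \left(-2472\right) = 1493088$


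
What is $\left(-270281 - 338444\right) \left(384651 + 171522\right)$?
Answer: $-338556409425$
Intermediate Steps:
$\left(-270281 - 338444\right) \left(384651 + 171522\right) = \left(-608725\right) 556173 = -338556409425$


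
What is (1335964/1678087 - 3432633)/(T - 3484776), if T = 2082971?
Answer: 5760255477107/2352350747035 ≈ 2.4487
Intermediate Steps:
(1335964/1678087 - 3432633)/(T - 3484776) = (1335964/1678087 - 3432633)/(2082971 - 3484776) = (1335964*(1/1678087) - 3432633)/(-1401805) = (1335964/1678087 - 3432633)*(-1/1401805) = -5760255477107/1678087*(-1/1401805) = 5760255477107/2352350747035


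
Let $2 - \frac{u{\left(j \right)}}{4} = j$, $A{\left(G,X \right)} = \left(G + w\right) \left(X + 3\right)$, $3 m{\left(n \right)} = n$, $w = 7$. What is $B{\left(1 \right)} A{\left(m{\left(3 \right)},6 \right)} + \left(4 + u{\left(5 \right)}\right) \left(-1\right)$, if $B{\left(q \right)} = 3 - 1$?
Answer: $152$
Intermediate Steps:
$m{\left(n \right)} = \frac{n}{3}$
$B{\left(q \right)} = 2$ ($B{\left(q \right)} = 3 - 1 = 2$)
$A{\left(G,X \right)} = \left(3 + X\right) \left(7 + G\right)$ ($A{\left(G,X \right)} = \left(G + 7\right) \left(X + 3\right) = \left(7 + G\right) \left(3 + X\right) = \left(3 + X\right) \left(7 + G\right)$)
$u{\left(j \right)} = 8 - 4 j$
$B{\left(1 \right)} A{\left(m{\left(3 \right)},6 \right)} + \left(4 + u{\left(5 \right)}\right) \left(-1\right) = 2 \left(21 + 3 \cdot \frac{1}{3} \cdot 3 + 7 \cdot 6 + \frac{1}{3} \cdot 3 \cdot 6\right) + \left(4 + \left(8 - 20\right)\right) \left(-1\right) = 2 \left(21 + 3 \cdot 1 + 42 + 1 \cdot 6\right) + \left(4 + \left(8 - 20\right)\right) \left(-1\right) = 2 \left(21 + 3 + 42 + 6\right) + \left(4 - 12\right) \left(-1\right) = 2 \cdot 72 - -8 = 144 + 8 = 152$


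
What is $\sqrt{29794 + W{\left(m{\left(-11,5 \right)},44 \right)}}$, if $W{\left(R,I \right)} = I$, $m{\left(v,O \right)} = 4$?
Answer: $\sqrt{29838} \approx 172.74$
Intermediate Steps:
$\sqrt{29794 + W{\left(m{\left(-11,5 \right)},44 \right)}} = \sqrt{29794 + 44} = \sqrt{29838}$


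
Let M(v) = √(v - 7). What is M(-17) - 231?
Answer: -231 + 2*I*√6 ≈ -231.0 + 4.899*I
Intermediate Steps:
M(v) = √(-7 + v)
M(-17) - 231 = √(-7 - 17) - 231 = √(-24) - 231 = 2*I*√6 - 231 = -231 + 2*I*√6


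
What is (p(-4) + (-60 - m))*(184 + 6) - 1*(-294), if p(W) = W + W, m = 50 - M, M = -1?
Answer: -22316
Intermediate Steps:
m = 51 (m = 50 - 1*(-1) = 50 + 1 = 51)
p(W) = 2*W
(p(-4) + (-60 - m))*(184 + 6) - 1*(-294) = (2*(-4) + (-60 - 1*51))*(184 + 6) - 1*(-294) = (-8 + (-60 - 51))*190 + 294 = (-8 - 111)*190 + 294 = -119*190 + 294 = -22610 + 294 = -22316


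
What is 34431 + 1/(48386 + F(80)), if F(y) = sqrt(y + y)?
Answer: 40305011878351/1170602418 - sqrt(10)/585301209 ≈ 34431.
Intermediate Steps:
F(y) = sqrt(2)*sqrt(y) (F(y) = sqrt(2*y) = sqrt(2)*sqrt(y))
34431 + 1/(48386 + F(80)) = 34431 + 1/(48386 + sqrt(2)*sqrt(80)) = 34431 + 1/(48386 + sqrt(2)*(4*sqrt(5))) = 34431 + 1/(48386 + 4*sqrt(10))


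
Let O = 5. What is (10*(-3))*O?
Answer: -150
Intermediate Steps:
(10*(-3))*O = (10*(-3))*5 = -30*5 = -150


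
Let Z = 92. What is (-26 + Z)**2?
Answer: 4356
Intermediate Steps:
(-26 + Z)**2 = (-26 + 92)**2 = 66**2 = 4356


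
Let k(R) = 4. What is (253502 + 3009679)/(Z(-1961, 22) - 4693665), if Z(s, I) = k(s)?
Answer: -3263181/4693661 ≈ -0.69523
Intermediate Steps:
Z(s, I) = 4
(253502 + 3009679)/(Z(-1961, 22) - 4693665) = (253502 + 3009679)/(4 - 4693665) = 3263181/(-4693661) = 3263181*(-1/4693661) = -3263181/4693661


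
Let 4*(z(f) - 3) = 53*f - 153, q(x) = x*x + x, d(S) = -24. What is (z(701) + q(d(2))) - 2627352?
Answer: -2617547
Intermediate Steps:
q(x) = x + x² (q(x) = x² + x = x + x²)
z(f) = -141/4 + 53*f/4 (z(f) = 3 + (53*f - 153)/4 = 3 + (-153 + 53*f)/4 = 3 + (-153/4 + 53*f/4) = -141/4 + 53*f/4)
(z(701) + q(d(2))) - 2627352 = ((-141/4 + (53/4)*701) - 24*(1 - 24)) - 2627352 = ((-141/4 + 37153/4) - 24*(-23)) - 2627352 = (9253 + 552) - 2627352 = 9805 - 2627352 = -2617547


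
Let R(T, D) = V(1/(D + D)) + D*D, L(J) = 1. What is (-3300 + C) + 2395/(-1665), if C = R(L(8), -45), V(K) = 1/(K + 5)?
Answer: -190819276/149517 ≈ -1276.2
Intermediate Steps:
V(K) = 1/(5 + K)
R(T, D) = D**2 + 1/(5 + 1/(2*D)) (R(T, D) = 1/(5 + 1/(D + D)) + D*D = 1/(5 + 1/(2*D)) + D**2 = D**2 + 1/(5 + 1/(2*D)))
C = 909315/449 (C = -45*(2 - 45*(1 + 10*(-45)))/(1 + 10*(-45)) = -45*(2 - 45*(1 - 450))/(1 - 450) = -45*(2 - 45*(-449))/(-449) = -45*(-1/449)*(2 + 20205) = -45*(-1/449)*20207 = 909315/449 ≈ 2025.2)
(-3300 + C) + 2395/(-1665) = (-3300 + 909315/449) + 2395/(-1665) = -572385/449 + 2395*(-1/1665) = -572385/449 - 479/333 = -190819276/149517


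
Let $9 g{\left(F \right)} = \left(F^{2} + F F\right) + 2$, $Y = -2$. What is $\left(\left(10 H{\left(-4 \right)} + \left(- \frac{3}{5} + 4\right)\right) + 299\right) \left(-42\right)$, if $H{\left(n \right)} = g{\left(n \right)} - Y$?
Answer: $- \frac{226912}{15} \approx -15127.0$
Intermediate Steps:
$g{\left(F \right)} = \frac{2}{9} + \frac{2 F^{2}}{9}$ ($g{\left(F \right)} = \frac{\left(F^{2} + F F\right) + 2}{9} = \frac{\left(F^{2} + F^{2}\right) + 2}{9} = \frac{2 F^{2} + 2}{9} = \frac{2 + 2 F^{2}}{9} = \frac{2}{9} + \frac{2 F^{2}}{9}$)
$H{\left(n \right)} = \frac{20}{9} + \frac{2 n^{2}}{9}$ ($H{\left(n \right)} = \left(\frac{2}{9} + \frac{2 n^{2}}{9}\right) - -2 = \left(\frac{2}{9} + \frac{2 n^{2}}{9}\right) + 2 = \frac{20}{9} + \frac{2 n^{2}}{9}$)
$\left(\left(10 H{\left(-4 \right)} + \left(- \frac{3}{5} + 4\right)\right) + 299\right) \left(-42\right) = \left(\left(10 \left(\frac{20}{9} + \frac{2 \left(-4\right)^{2}}{9}\right) + \left(- \frac{3}{5} + 4\right)\right) + 299\right) \left(-42\right) = \left(\left(10 \left(\frac{20}{9} + \frac{2}{9} \cdot 16\right) + \left(\left(-3\right) \frac{1}{5} + 4\right)\right) + 299\right) \left(-42\right) = \left(\left(10 \left(\frac{20}{9} + \frac{32}{9}\right) + \left(- \frac{3}{5} + 4\right)\right) + 299\right) \left(-42\right) = \left(\left(10 \cdot \frac{52}{9} + \frac{17}{5}\right) + 299\right) \left(-42\right) = \left(\left(\frac{520}{9} + \frac{17}{5}\right) + 299\right) \left(-42\right) = \left(\frac{2753}{45} + 299\right) \left(-42\right) = \frac{16208}{45} \left(-42\right) = - \frac{226912}{15}$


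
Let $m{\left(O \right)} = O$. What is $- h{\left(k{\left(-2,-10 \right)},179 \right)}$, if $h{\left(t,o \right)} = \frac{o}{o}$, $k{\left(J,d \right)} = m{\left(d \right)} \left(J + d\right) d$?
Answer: $-1$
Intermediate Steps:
$k{\left(J,d \right)} = d^{2} \left(J + d\right)$ ($k{\left(J,d \right)} = d \left(J + d\right) d = d^{2} \left(J + d\right)$)
$h{\left(t,o \right)} = 1$
$- h{\left(k{\left(-2,-10 \right)},179 \right)} = \left(-1\right) 1 = -1$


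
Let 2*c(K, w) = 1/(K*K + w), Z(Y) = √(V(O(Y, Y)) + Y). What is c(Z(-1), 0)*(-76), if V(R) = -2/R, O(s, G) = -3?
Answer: 114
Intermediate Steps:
Z(Y) = √(⅔ + Y) (Z(Y) = √(-2/(-3) + Y) = √(-2*(-⅓) + Y) = √(⅔ + Y))
c(K, w) = 1/(2*(w + K²)) (c(K, w) = 1/(2*(K*K + w)) = 1/(2*(K² + w)) = 1/(2*(w + K²)))
c(Z(-1), 0)*(-76) = (1/(2*(0 + (√(6 + 9*(-1))/3)²)))*(-76) = (1/(2*(0 + (√(6 - 9)/3)²)))*(-76) = (1/(2*(0 + (√(-3)/3)²)))*(-76) = (1/(2*(0 + ((I*√3)/3)²)))*(-76) = (1/(2*(0 + (I*√3/3)²)))*(-76) = (1/(2*(0 - ⅓)))*(-76) = (1/(2*(-⅓)))*(-76) = ((½)*(-3))*(-76) = -3/2*(-76) = 114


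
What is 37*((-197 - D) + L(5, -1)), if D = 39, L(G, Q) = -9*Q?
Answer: -8399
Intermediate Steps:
37*((-197 - D) + L(5, -1)) = 37*((-197 - 1*39) - 9*(-1)) = 37*((-197 - 39) + 9) = 37*(-236 + 9) = 37*(-227) = -8399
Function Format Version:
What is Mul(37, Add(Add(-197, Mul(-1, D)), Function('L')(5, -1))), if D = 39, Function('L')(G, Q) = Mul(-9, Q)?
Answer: -8399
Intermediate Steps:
Mul(37, Add(Add(-197, Mul(-1, D)), Function('L')(5, -1))) = Mul(37, Add(Add(-197, Mul(-1, 39)), Mul(-9, -1))) = Mul(37, Add(Add(-197, -39), 9)) = Mul(37, Add(-236, 9)) = Mul(37, -227) = -8399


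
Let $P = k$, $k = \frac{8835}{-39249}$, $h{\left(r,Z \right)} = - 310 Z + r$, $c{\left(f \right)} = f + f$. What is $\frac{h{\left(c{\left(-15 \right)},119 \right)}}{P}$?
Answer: $\frac{96604872}{589} \approx 1.6402 \cdot 10^{5}$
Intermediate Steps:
$c{\left(f \right)} = 2 f$
$h{\left(r,Z \right)} = r - 310 Z$
$k = - \frac{2945}{13083}$ ($k = 8835 \left(- \frac{1}{39249}\right) = - \frac{2945}{13083} \approx -0.2251$)
$P = - \frac{2945}{13083} \approx -0.2251$
$\frac{h{\left(c{\left(-15 \right)},119 \right)}}{P} = \frac{2 \left(-15\right) - 36890}{- \frac{2945}{13083}} = \left(-30 - 36890\right) \left(- \frac{13083}{2945}\right) = \left(-36920\right) \left(- \frac{13083}{2945}\right) = \frac{96604872}{589}$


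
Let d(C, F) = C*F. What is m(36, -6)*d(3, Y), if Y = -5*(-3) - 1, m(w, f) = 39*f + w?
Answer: -8316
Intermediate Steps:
m(w, f) = w + 39*f
Y = 14 (Y = 15 - 1 = 14)
m(36, -6)*d(3, Y) = (36 + 39*(-6))*(3*14) = (36 - 234)*42 = -198*42 = -8316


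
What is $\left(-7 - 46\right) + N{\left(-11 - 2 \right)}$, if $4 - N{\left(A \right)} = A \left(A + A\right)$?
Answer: $-387$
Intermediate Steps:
$N{\left(A \right)} = 4 - 2 A^{2}$ ($N{\left(A \right)} = 4 - A \left(A + A\right) = 4 - A 2 A = 4 - 2 A^{2}$)
$\left(-7 - 46\right) + N{\left(-11 - 2 \right)} = \left(-7 - 46\right) + \left(4 - 2 \left(-11 - 2\right)^{2}\right) = \left(-7 - 46\right) + \left(4 - 2 \left(-13\right)^{2}\right) = -53 + \left(4 - 338\right) = -53 - 334 = -387$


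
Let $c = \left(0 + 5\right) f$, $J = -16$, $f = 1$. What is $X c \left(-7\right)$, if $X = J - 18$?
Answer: $1190$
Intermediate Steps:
$c = 5$ ($c = \left(0 + 5\right) 1 = 5 \cdot 1 = 5$)
$X = -34$ ($X = -16 - 18 = -34$)
$X c \left(-7\right) = \left(-34\right) 5 \left(-7\right) = \left(-170\right) \left(-7\right) = 1190$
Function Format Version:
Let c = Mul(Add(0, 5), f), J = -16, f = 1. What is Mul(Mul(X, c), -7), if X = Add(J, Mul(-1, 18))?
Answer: 1190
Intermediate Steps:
c = 5 (c = Mul(Add(0, 5), 1) = Mul(5, 1) = 5)
X = -34 (X = Add(-16, Mul(-1, 18)) = Add(-16, -18) = -34)
Mul(Mul(X, c), -7) = Mul(Mul(-34, 5), -7) = Mul(-170, -7) = 1190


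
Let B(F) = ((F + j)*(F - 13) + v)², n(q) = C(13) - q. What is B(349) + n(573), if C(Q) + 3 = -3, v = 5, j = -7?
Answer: 13205916310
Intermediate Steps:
C(Q) = -6 (C(Q) = -3 - 3 = -6)
n(q) = -6 - q
B(F) = (5 + (-13 + F)*(-7 + F))² (B(F) = ((F - 7)*(F - 13) + 5)² = ((-7 + F)*(-13 + F) + 5)² = ((-13 + F)*(-7 + F) + 5)² = (5 + (-13 + F)*(-7 + F))²)
B(349) + n(573) = (96 + 349² - 20*349)² + (-6 - 1*573) = (96 + 121801 - 6980)² + (-6 - 573) = 114917² - 579 = 13205916889 - 579 = 13205916310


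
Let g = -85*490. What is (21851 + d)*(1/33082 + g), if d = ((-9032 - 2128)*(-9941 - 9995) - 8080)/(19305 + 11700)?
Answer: -82668972523279171/68380494 ≈ -1.2090e+9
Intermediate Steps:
g = -41650
d = 44495536/6201 (d = (-11160*(-19936) - 8080)/31005 = (222485760 - 8080)*(1/31005) = 222477680*(1/31005) = 44495536/6201 ≈ 7175.5)
(21851 + d)*(1/33082 + g) = (21851 + 44495536/6201)*(1/33082 - 41650) = 179993587*(1/33082 - 41650)/6201 = (179993587/6201)*(-1377865299/33082) = -82668972523279171/68380494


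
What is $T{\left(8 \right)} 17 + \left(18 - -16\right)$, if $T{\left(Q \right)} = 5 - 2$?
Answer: $85$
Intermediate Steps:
$T{\left(Q \right)} = 3$
$T{\left(8 \right)} 17 + \left(18 - -16\right) = 3 \cdot 17 + \left(18 - -16\right) = 51 + \left(18 + 16\right) = 51 + 34 = 85$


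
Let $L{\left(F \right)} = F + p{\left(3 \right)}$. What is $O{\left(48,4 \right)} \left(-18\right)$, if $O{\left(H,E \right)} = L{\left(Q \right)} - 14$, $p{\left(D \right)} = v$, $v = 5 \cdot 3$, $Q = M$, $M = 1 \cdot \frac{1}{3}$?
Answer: $-24$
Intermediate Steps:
$M = \frac{1}{3}$ ($M = 1 \cdot \frac{1}{3} = \frac{1}{3} \approx 0.33333$)
$Q = \frac{1}{3} \approx 0.33333$
$v = 15$
$p{\left(D \right)} = 15$
$L{\left(F \right)} = 15 + F$ ($L{\left(F \right)} = F + 15 = 15 + F$)
$O{\left(H,E \right)} = \frac{4}{3}$ ($O{\left(H,E \right)} = \left(15 + \frac{1}{3}\right) - 14 = \frac{46}{3} - 14 = \frac{4}{3}$)
$O{\left(48,4 \right)} \left(-18\right) = \frac{4}{3} \left(-18\right) = -24$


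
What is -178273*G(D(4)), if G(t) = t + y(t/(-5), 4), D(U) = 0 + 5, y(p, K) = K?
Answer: -1604457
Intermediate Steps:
D(U) = 5
G(t) = 4 + t (G(t) = t + 4 = 4 + t)
-178273*G(D(4)) = -178273*(4 + 5) = -178273*9 = -1604457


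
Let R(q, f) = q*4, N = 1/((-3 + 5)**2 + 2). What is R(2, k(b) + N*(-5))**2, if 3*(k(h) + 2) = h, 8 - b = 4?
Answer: 64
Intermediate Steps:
b = 4 (b = 8 - 1*4 = 8 - 4 = 4)
k(h) = -2 + h/3
N = 1/6 (N = 1/(2**2 + 2) = 1/(4 + 2) = 1/6 ≈ 0.16667)
R(q, f) = 4*q
R(2, k(b) + N*(-5))**2 = (4*2)**2 = 8**2 = 64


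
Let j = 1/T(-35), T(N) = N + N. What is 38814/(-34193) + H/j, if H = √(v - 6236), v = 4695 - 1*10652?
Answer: -38814/34193 - 70*I*√12193 ≈ -1.1351 - 7729.5*I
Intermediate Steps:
v = -5957 (v = 4695 - 10652 = -5957)
T(N) = 2*N
j = -1/70 (j = 1/(2*(-35)) = 1/(-70) = -1/70 ≈ -0.014286)
H = I*√12193 (H = √(-5957 - 6236) = √(-12193) = I*√12193 ≈ 110.42*I)
38814/(-34193) + H/j = 38814/(-34193) + (I*√12193)/(-1/70) = 38814*(-1/34193) + (I*√12193)*(-70) = -38814/34193 - 70*I*√12193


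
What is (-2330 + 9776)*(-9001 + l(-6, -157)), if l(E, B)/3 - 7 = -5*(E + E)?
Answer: -65524800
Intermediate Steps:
l(E, B) = 21 - 30*E (l(E, B) = 21 + 3*(-5*(E + E)) = 21 + 3*(-10*E) = 21 - 30*E)
(-2330 + 9776)*(-9001 + l(-6, -157)) = (-2330 + 9776)*(-9001 + (21 - 30*(-6))) = 7446*(-9001 + (21 + 180)) = 7446*(-9001 + 201) = 7446*(-8800) = -65524800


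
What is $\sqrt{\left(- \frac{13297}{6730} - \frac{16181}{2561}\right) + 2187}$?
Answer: $\frac{\sqrt{647214013087057390}}{17235530} \approx 46.677$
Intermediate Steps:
$\sqrt{\left(- \frac{13297}{6730} - \frac{16181}{2561}\right) + 2187} = \sqrt{- \frac{142951747}{17235530} + 2187} = \sqrt{\frac{37551152363}{17235530}} = \frac{\sqrt{647214013087057390}}{17235530}$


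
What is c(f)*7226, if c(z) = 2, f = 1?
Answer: 14452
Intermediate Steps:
c(f)*7226 = 2*7226 = 14452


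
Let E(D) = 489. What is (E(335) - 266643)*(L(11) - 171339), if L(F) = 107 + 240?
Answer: 45510204768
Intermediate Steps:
L(F) = 347
(E(335) - 266643)*(L(11) - 171339) = (489 - 266643)*(347 - 171339) = -266154*(-170992) = 45510204768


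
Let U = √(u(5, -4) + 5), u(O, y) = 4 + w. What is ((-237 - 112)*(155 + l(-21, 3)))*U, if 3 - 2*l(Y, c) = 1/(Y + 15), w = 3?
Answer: -655771*√3/6 ≈ -1.8930e+5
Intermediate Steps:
l(Y, c) = 3/2 - 1/(2*(15 + Y)) (l(Y, c) = 3/2 - 1/(2*(Y + 15)) = 3/2 - 1/(2*(15 + Y)))
u(O, y) = 7 (u(O, y) = 4 + 3 = 7)
U = 2*√3 (U = √(7 + 5) = √12 = 2*√3 ≈ 3.4641)
((-237 - 112)*(155 + l(-21, 3)))*U = ((-237 - 112)*(155 + (44 + 3*(-21))/(2*(15 - 21))))*(2*√3) = (-349*(155 + (½)*(44 - 63)/(-6)))*(2*√3) = (-349*(155 + (½)*(-⅙)*(-19)))*(2*√3) = (-349*(155 + 19/12))*(2*√3) = (-349*1879/12)*(2*√3) = -655771*√3/6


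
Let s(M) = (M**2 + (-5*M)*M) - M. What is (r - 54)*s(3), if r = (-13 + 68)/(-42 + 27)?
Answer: 2249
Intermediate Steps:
s(M) = -M - 4*M**2 (s(M) = (M**2 - 5*M**2) - M = -4*M**2 - M = -M - 4*M**2)
r = -11/3 (r = 55/(-15) = 55*(-1/15) = -11/3 ≈ -3.6667)
(r - 54)*s(3) = (-11/3 - 54)*(-1*3*(1 + 4*3)) = -(-173)*3*(1 + 12)/3 = -(-173)*3*13/3 = -173/3*(-39) = 2249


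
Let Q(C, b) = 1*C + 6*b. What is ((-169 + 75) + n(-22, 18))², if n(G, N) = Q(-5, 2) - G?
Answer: 4225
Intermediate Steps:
Q(C, b) = C + 6*b
n(G, N) = 7 - G (n(G, N) = (-5 + 6*2) - G = (-5 + 12) - G = 7 - G)
((-169 + 75) + n(-22, 18))² = ((-169 + 75) + (7 - 1*(-22)))² = (-94 + (7 + 22))² = (-94 + 29)² = (-65)² = 4225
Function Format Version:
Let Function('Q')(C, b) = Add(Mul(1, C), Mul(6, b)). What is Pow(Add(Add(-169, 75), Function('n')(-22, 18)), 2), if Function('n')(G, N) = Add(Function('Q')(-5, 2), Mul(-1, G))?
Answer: 4225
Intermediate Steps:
Function('Q')(C, b) = Add(C, Mul(6, b))
Function('n')(G, N) = Add(7, Mul(-1, G)) (Function('n')(G, N) = Add(Add(-5, Mul(6, 2)), Mul(-1, G)) = Add(Add(-5, 12), Mul(-1, G)) = Add(7, Mul(-1, G)))
Pow(Add(Add(-169, 75), Function('n')(-22, 18)), 2) = Pow(Add(Add(-169, 75), Add(7, Mul(-1, -22))), 2) = Pow(Add(-94, Add(7, 22)), 2) = Pow(Add(-94, 29), 2) = Pow(-65, 2) = 4225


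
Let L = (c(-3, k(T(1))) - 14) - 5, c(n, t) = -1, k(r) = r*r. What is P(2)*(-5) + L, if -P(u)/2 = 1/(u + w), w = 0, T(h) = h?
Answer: -15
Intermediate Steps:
k(r) = r²
L = -20 (L = (-1 - 14) - 5 = -15 - 5 = -20)
P(u) = -2/u (P(u) = -2/(u + 0) = -2/u)
P(2)*(-5) + L = -2/2*(-5) - 20 = -2*½*(-5) - 20 = -1*(-5) - 20 = 5 - 20 = -15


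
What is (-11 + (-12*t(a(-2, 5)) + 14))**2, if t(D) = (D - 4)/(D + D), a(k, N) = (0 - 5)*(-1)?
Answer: 81/25 ≈ 3.2400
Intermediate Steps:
a(k, N) = 5 (a(k, N) = -5*(-1) = 5)
t(D) = (-4 + D)/(2*D) (t(D) = (-4 + D)/((2*D)) = (-4 + D)*(1/(2*D)) = (-4 + D)/(2*D))
(-11 + (-12*t(a(-2, 5)) + 14))**2 = (-11 + (-6*(-4 + 5)/5 + 14))**2 = (-11 + (-6/5 + 14))**2 = (-11 + 64/5)**2 = (9/5)**2 = 81/25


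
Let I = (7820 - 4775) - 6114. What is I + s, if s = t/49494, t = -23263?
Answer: -151920349/49494 ≈ -3069.5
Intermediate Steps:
s = -23263/49494 ≈ -0.47002
I = -3069 (I = 3045 - 6114 = -3069)
I + s = -3069 - 23263/49494 = -151920349/49494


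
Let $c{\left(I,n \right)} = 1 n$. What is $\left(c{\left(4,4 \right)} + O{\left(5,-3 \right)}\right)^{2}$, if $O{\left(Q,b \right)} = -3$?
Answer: $1$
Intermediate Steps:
$c{\left(I,n \right)} = n$
$\left(c{\left(4,4 \right)} + O{\left(5,-3 \right)}\right)^{2} = \left(4 - 3\right)^{2} = 1^{2} = 1$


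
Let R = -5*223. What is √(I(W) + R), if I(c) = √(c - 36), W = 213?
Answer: √(-1115 + √177) ≈ 33.192*I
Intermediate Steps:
R = -1115
I(c) = √(-36 + c)
√(I(W) + R) = √(√(-36 + 213) - 1115) = √(√177 - 1115) = √(-1115 + √177)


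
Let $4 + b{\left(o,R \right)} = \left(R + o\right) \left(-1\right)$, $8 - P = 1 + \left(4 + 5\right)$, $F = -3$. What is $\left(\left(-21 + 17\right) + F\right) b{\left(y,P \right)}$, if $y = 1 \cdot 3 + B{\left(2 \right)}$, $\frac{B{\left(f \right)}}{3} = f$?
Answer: $77$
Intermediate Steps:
$B{\left(f \right)} = 3 f$
$y = 9$ ($y = 1 \cdot 3 + 3 \cdot 2 = 3 + 6 = 9$)
$P = -2$ ($P = 8 - \left(1 + \left(4 + 5\right)\right) = 8 - \left(1 + 9\right) = 8 - 10 = -2$)
$b{\left(o,R \right)} = -4 - R - o$ ($b{\left(o,R \right)} = -4 + \left(R + o\right) \left(-1\right) = -4 - \left(R + o\right) = -4 - R - o$)
$\left(\left(-21 + 17\right) + F\right) b{\left(y,P \right)} = \left(\left(-21 + 17\right) - 3\right) \left(-4 - -2 - 9\right) = \left(-4 - 3\right) \left(-4 + 2 - 9\right) = \left(-7\right) \left(-11\right) = 77$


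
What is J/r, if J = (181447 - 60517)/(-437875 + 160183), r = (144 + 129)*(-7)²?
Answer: -20155/619114314 ≈ -3.2555e-5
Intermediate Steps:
r = 13377 (r = 273*49 = 13377)
J = -20155/46282 (J = 120930/(-277692) = 120930*(-1/277692) = -20155/46282 ≈ -0.43548)
J/r = -20155/46282/13377 = -20155/46282*1/13377 = -20155/619114314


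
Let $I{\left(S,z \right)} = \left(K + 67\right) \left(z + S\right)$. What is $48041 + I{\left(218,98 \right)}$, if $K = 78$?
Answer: $93861$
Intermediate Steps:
$I{\left(S,z \right)} = 145 S + 145 z$ ($I{\left(S,z \right)} = \left(78 + 67\right) \left(z + S\right) = 145 \left(S + z\right) = 145 S + 145 z$)
$48041 + I{\left(218,98 \right)} = 48041 + \left(145 \cdot 218 + 145 \cdot 98\right) = 48041 + \left(31610 + 14210\right) = 48041 + 45820 = 93861$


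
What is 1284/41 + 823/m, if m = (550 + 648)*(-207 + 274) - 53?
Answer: 103027235/3288733 ≈ 31.327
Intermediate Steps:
m = 80213 (m = 1198*67 - 53 = 80266 - 53 = 80213)
1284/41 + 823/m = 1284/41 + 823/80213 = 103027235/3288733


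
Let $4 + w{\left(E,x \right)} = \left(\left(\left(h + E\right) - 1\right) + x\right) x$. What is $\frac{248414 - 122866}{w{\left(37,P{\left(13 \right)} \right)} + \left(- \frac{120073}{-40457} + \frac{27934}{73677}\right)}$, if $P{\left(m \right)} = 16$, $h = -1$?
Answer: $\frac{374227249838172}{2430346060127} \approx 153.98$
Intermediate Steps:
$w{\left(E,x \right)} = -4 + x \left(-2 + E + x\right)$ ($w{\left(E,x \right)} = -4 + \left(\left(\left(-1 + E\right) - 1\right) + x\right) x = -4 + \left(\left(-2 + E\right) + x\right) x = -4 + \left(-2 + E + x\right) x = -4 + x \left(-2 + E + x\right)$)
$\frac{248414 - 122866}{w{\left(37,P{\left(13 \right)} \right)} + \left(- \frac{120073}{-40457} + \frac{27934}{73677}\right)} = \frac{248414 - 122866}{\left(-4 + 16^{2} - 32 + 37 \cdot 16\right) + \left(- \frac{120073}{-40457} + \frac{27934}{73677}\right)} = \frac{125548}{\left(-4 + 256 - 32 + 592\right) + \left(\left(-120073\right) \left(- \frac{1}{40457}\right) + 27934 \cdot \frac{1}{73677}\right)} = \frac{125548}{812 + \left(\frac{120073}{40457} + \frac{27934}{73677}\right)} = \frac{125548}{812 + \frac{9976744259}{2980750389}} = \frac{125548}{\frac{2430346060127}{2980750389}} = 125548 \cdot \frac{2980750389}{2430346060127} = \frac{374227249838172}{2430346060127}$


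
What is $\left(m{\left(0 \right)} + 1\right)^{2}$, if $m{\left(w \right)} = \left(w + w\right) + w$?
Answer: $1$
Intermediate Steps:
$m{\left(w \right)} = 3 w$ ($m{\left(w \right)} = 2 w + w = 3 w$)
$\left(m{\left(0 \right)} + 1\right)^{2} = \left(3 \cdot 0 + 1\right)^{2} = \left(0 + 1\right)^{2} = 1^{2} = 1$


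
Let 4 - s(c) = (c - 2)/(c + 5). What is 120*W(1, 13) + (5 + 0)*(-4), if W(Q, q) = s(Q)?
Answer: 480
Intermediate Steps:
s(c) = 4 - (-2 + c)/(5 + c) (s(c) = 4 - (c - 2)/(c + 5) = 4 - (-2 + c)/(5 + c))
W(Q, q) = (22 + 3*Q)/(5 + Q)
120*W(1, 13) + (5 + 0)*(-4) = 120*((22 + 3*1)/(5 + 1)) + (5 + 0)*(-4) = 120*((22 + 3)/6) + 5*(-4) = 120*((⅙)*25) - 20 = 120*(25/6) - 20 = 500 - 20 = 480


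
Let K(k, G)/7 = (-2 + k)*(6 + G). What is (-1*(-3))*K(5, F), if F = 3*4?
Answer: 1134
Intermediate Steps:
F = 12
K(k, G) = 7*(-2 + k)*(6 + G) (K(k, G) = 7*((-2 + k)*(6 + G)) = 7*(-2 + k)*(6 + G))
(-1*(-3))*K(5, F) = (-1*(-3))*(-84 - 14*12 + 42*5 + 7*12*5) = 3*(-84 - 168 + 210 + 420) = 3*378 = 1134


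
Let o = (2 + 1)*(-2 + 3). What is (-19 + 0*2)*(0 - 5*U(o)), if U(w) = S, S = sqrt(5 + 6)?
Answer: 95*sqrt(11) ≈ 315.08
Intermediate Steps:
o = 3 (o = 3*1 = 3)
S = sqrt(11) ≈ 3.3166
U(w) = sqrt(11)
(-19 + 0*2)*(0 - 5*U(o)) = (-19 + 0*2)*(0 - 5*sqrt(11)) = (-19 + 0)*(-5*sqrt(11)) = -(-95)*sqrt(11) = 95*sqrt(11)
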